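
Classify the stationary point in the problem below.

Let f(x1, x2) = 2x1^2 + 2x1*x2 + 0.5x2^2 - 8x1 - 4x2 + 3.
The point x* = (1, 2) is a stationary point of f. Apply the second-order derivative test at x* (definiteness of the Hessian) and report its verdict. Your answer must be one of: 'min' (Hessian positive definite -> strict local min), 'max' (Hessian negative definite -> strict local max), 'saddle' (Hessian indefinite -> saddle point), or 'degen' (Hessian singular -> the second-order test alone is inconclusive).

Compute the Hessian H = grad^2 f:
  H = [[4, 2], [2, 1]]
Verify stationarity: grad f(x*) = H x* + g = (0, 0).
Eigenvalues of H: 0, 5.
H has a zero eigenvalue (singular; positive semidefinite but not definite), so H is neither positive definite, negative definite, nor indefinite. The second-order test alone is inconclusive -> degen.
(Indeed, f is constant along the null direction of H through x*, so x* is not a strict local extremum.)

degen


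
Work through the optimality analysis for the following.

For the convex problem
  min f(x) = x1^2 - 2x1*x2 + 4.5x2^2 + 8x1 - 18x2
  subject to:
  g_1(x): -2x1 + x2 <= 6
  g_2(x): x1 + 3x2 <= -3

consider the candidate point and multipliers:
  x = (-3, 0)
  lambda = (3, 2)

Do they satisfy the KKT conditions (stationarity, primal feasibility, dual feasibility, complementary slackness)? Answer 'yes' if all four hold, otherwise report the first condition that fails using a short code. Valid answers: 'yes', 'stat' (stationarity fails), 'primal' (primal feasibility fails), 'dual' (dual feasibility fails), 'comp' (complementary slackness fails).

Gradient of f: grad f(x) = Q x + c = (2, -12)
Constraint values g_i(x) = a_i^T x - b_i:
  g_1((-3, 0)) = 0
  g_2((-3, 0)) = 0
Stationarity residual: grad f(x) + sum_i lambda_i a_i = (-2, -3)
  -> stationarity FAILS
Primal feasibility (all g_i <= 0): OK
Dual feasibility (all lambda_i >= 0): OK
Complementary slackness (lambda_i * g_i(x) = 0 for all i): OK

Verdict: the first failing condition is stationarity -> stat.

stat


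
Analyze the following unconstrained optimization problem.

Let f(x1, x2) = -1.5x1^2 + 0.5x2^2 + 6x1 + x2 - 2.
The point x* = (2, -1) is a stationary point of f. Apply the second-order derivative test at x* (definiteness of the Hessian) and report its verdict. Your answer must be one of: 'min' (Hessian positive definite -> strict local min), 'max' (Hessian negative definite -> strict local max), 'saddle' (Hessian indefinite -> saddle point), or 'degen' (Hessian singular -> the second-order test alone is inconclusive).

Compute the Hessian H = grad^2 f:
  H = [[-3, 0], [0, 1]]
Verify stationarity: grad f(x*) = H x* + g = (0, 0).
Eigenvalues of H: -3, 1.
Eigenvalues have mixed signs, so H is indefinite -> x* is a saddle point.

saddle


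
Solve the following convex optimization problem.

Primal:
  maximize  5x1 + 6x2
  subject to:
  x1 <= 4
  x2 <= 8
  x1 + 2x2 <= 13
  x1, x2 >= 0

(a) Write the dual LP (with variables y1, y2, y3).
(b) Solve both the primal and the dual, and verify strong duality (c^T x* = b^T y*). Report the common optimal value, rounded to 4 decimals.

The standard primal-dual pair for 'max c^T x s.t. A x <= b, x >= 0' is:
  Dual:  min b^T y  s.t.  A^T y >= c,  y >= 0.

So the dual LP is:
  minimize  4y1 + 8y2 + 13y3
  subject to:
    y1 + y3 >= 5
    y2 + 2y3 >= 6
    y1, y2, y3 >= 0

Solving the primal: x* = (4, 4.5).
  primal value c^T x* = 47.
Solving the dual: y* = (2, 0, 3).
  dual value b^T y* = 47.
Strong duality: c^T x* = b^T y*. Confirmed.

47


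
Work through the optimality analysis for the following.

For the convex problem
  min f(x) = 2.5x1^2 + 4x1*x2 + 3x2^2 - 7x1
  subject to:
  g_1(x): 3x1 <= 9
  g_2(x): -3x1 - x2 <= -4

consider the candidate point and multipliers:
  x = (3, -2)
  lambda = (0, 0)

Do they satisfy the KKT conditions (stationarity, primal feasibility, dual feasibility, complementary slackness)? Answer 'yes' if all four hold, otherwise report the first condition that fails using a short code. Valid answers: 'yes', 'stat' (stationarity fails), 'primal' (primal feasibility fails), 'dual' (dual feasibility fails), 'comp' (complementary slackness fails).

Gradient of f: grad f(x) = Q x + c = (0, 0)
Constraint values g_i(x) = a_i^T x - b_i:
  g_1((3, -2)) = 0
  g_2((3, -2)) = -3
Stationarity residual: grad f(x) + sum_i lambda_i a_i = (0, 0)
  -> stationarity OK
Primal feasibility (all g_i <= 0): OK
Dual feasibility (all lambda_i >= 0): OK
Complementary slackness (lambda_i * g_i(x) = 0 for all i): OK

Verdict: yes, KKT holds.

yes


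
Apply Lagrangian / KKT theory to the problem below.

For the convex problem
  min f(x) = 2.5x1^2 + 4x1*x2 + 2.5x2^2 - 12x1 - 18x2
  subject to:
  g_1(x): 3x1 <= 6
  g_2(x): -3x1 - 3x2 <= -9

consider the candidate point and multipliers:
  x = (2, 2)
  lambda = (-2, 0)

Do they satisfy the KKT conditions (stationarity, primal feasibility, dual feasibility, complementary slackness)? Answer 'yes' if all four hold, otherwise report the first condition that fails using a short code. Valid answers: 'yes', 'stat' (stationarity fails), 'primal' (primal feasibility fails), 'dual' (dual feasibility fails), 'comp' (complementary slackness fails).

Gradient of f: grad f(x) = Q x + c = (6, 0)
Constraint values g_i(x) = a_i^T x - b_i:
  g_1((2, 2)) = 0
  g_2((2, 2)) = -3
Stationarity residual: grad f(x) + sum_i lambda_i a_i = (0, 0)
  -> stationarity OK
Primal feasibility (all g_i <= 0): OK
Dual feasibility (all lambda_i >= 0): FAILS
Complementary slackness (lambda_i * g_i(x) = 0 for all i): OK

Verdict: the first failing condition is dual_feasibility -> dual.

dual


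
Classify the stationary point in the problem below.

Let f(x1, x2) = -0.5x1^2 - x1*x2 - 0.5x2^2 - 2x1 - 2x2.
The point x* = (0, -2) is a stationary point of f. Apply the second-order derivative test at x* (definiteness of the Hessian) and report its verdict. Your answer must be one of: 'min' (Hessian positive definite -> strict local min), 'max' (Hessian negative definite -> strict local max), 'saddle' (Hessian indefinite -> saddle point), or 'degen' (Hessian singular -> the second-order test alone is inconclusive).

Compute the Hessian H = grad^2 f:
  H = [[-1, -1], [-1, -1]]
Verify stationarity: grad f(x*) = H x* + g = (0, 0).
Eigenvalues of H: -2, 0.
H has a zero eigenvalue (singular; negative semidefinite but not definite), so H is neither positive definite, negative definite, nor indefinite. The second-order test alone is inconclusive -> degen.
(Indeed, f is constant along the null direction of H through x*, so x* is not a strict local extremum.)

degen


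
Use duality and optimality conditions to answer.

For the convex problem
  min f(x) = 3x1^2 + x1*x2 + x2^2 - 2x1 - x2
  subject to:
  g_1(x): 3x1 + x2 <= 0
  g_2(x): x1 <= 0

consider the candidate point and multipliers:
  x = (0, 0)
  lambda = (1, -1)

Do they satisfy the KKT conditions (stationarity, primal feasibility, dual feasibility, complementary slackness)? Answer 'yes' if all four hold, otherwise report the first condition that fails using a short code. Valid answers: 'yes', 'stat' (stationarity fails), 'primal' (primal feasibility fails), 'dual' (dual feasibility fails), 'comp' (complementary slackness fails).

Gradient of f: grad f(x) = Q x + c = (-2, -1)
Constraint values g_i(x) = a_i^T x - b_i:
  g_1((0, 0)) = 0
  g_2((0, 0)) = 0
Stationarity residual: grad f(x) + sum_i lambda_i a_i = (0, 0)
  -> stationarity OK
Primal feasibility (all g_i <= 0): OK
Dual feasibility (all lambda_i >= 0): FAILS
Complementary slackness (lambda_i * g_i(x) = 0 for all i): OK

Verdict: the first failing condition is dual_feasibility -> dual.

dual


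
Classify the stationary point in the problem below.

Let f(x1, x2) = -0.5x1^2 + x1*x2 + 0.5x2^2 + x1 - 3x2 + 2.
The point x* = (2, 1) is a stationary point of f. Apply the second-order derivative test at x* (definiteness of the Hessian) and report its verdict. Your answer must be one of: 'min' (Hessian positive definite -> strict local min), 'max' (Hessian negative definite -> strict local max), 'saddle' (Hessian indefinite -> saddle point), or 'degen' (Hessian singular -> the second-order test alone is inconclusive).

Compute the Hessian H = grad^2 f:
  H = [[-1, 1], [1, 1]]
Verify stationarity: grad f(x*) = H x* + g = (0, 0).
Eigenvalues of H: -1.4142, 1.4142.
Eigenvalues have mixed signs, so H is indefinite -> x* is a saddle point.

saddle


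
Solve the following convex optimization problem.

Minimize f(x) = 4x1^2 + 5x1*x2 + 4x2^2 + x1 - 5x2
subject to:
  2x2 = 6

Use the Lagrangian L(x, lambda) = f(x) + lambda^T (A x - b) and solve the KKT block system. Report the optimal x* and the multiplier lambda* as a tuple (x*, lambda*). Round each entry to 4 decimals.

Form the Lagrangian:
  L(x, lambda) = (1/2) x^T Q x + c^T x + lambda^T (A x - b)
Stationarity (grad_x L = 0): Q x + c + A^T lambda = 0.
Primal feasibility: A x = b.

This gives the KKT block system:
  [ Q   A^T ] [ x     ]   [-c ]
  [ A    0  ] [ lambda ] = [ b ]

Solving the linear system:
  x*      = (-2, 3)
  lambda* = (-4.5)
  f(x*)   = 5

x* = (-2, 3), lambda* = (-4.5)


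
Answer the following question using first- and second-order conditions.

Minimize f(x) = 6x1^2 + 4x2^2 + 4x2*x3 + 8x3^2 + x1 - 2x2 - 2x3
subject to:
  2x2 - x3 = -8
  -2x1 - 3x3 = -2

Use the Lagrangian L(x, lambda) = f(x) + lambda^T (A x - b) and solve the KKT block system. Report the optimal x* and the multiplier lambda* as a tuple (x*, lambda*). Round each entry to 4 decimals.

Form the Lagrangian:
  L(x, lambda) = (1/2) x^T Q x + c^T x + lambda^T (A x - b)
Stationarity (grad_x L = 0): Q x + c + A^T lambda = 0.
Primal feasibility: A x = b.

This gives the KKT block system:
  [ Q   A^T ] [ x     ]   [-c ]
  [ A    0  ] [ lambda ] = [ b ]

Solving the linear system:
  x*      = (-0.6684, -3.4439, 1.1122)
  lambda* = (12.551, -3.5102)
  f(x*)   = 48.6913

x* = (-0.6684, -3.4439, 1.1122), lambda* = (12.551, -3.5102)


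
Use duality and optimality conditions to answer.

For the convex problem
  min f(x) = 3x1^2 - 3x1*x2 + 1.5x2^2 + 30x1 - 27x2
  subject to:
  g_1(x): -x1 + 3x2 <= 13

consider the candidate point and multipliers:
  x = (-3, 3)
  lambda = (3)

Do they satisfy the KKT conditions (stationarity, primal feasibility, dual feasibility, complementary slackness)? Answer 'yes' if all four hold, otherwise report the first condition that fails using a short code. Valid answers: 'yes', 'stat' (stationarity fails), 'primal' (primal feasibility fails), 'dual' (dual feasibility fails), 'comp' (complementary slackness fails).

Gradient of f: grad f(x) = Q x + c = (3, -9)
Constraint values g_i(x) = a_i^T x - b_i:
  g_1((-3, 3)) = -1
Stationarity residual: grad f(x) + sum_i lambda_i a_i = (0, 0)
  -> stationarity OK
Primal feasibility (all g_i <= 0): OK
Dual feasibility (all lambda_i >= 0): OK
Complementary slackness (lambda_i * g_i(x) = 0 for all i): FAILS

Verdict: the first failing condition is complementary_slackness -> comp.

comp


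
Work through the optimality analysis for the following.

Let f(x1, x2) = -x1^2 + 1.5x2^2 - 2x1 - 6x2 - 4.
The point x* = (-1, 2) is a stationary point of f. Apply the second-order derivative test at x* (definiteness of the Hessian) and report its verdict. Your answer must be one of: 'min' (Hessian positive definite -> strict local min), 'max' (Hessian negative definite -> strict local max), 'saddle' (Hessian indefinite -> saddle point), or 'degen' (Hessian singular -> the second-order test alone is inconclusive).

Compute the Hessian H = grad^2 f:
  H = [[-2, 0], [0, 3]]
Verify stationarity: grad f(x*) = H x* + g = (0, 0).
Eigenvalues of H: -2, 3.
Eigenvalues have mixed signs, so H is indefinite -> x* is a saddle point.

saddle


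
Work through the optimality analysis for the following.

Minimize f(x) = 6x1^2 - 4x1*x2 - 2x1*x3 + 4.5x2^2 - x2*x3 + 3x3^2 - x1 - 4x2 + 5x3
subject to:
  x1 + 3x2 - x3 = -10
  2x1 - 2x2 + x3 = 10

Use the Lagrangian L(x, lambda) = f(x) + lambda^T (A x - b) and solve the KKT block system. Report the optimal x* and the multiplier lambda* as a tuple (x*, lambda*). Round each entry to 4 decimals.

Form the Lagrangian:
  L(x, lambda) = (1/2) x^T Q x + c^T x + lambda^T (A x - b)
Stationarity (grad_x L = 0): Q x + c + A^T lambda = 0.
Primal feasibility: A x = b.

This gives the KKT block system:
  [ Q   A^T ] [ x     ]   [-c ]
  [ A    0  ] [ lambda ] = [ b ]

Solving the linear system:
  x*      = (1.0289, -3.0866, 1.7691)
  lambda* = (4.3773, -12.266)
  f(x*)   = 93.2979

x* = (1.0289, -3.0866, 1.7691), lambda* = (4.3773, -12.266)


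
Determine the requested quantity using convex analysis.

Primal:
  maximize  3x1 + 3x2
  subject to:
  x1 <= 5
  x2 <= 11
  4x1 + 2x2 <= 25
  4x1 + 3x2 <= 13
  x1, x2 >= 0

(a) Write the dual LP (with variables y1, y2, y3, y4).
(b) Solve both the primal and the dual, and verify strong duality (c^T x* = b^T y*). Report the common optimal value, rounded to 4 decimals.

The standard primal-dual pair for 'max c^T x s.t. A x <= b, x >= 0' is:
  Dual:  min b^T y  s.t.  A^T y >= c,  y >= 0.

So the dual LP is:
  minimize  5y1 + 11y2 + 25y3 + 13y4
  subject to:
    y1 + 4y3 + 4y4 >= 3
    y2 + 2y3 + 3y4 >= 3
    y1, y2, y3, y4 >= 0

Solving the primal: x* = (0, 4.3333).
  primal value c^T x* = 13.
Solving the dual: y* = (0, 0, 0, 1).
  dual value b^T y* = 13.
Strong duality: c^T x* = b^T y*. Confirmed.

13


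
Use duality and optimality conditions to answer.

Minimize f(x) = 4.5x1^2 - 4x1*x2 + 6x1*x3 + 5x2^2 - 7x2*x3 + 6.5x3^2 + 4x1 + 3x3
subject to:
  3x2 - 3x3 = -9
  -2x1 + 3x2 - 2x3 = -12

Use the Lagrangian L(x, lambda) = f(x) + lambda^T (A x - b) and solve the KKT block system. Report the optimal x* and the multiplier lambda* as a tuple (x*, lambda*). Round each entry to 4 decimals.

Form the Lagrangian:
  L(x, lambda) = (1/2) x^T Q x + c^T x + lambda^T (A x - b)
Stationarity (grad_x L = 0): Q x + c + A^T lambda = 0.
Primal feasibility: A x = b.

This gives the KKT block system:
  [ Q   A^T ] [ x     ]   [-c ]
  [ A    0  ] [ lambda ] = [ b ]

Solving the linear system:
  x*      = (1.0566, -3.8868, -0.8868)
  lambda* = (0.4277, 11.8679)
  f(x*)   = 73.9151

x* = (1.0566, -3.8868, -0.8868), lambda* = (0.4277, 11.8679)


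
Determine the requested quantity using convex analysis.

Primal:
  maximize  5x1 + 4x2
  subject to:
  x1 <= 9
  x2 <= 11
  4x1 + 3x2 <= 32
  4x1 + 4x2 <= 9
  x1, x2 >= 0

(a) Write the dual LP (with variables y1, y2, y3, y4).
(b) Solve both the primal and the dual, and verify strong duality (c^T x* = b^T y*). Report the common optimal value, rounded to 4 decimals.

The standard primal-dual pair for 'max c^T x s.t. A x <= b, x >= 0' is:
  Dual:  min b^T y  s.t.  A^T y >= c,  y >= 0.

So the dual LP is:
  minimize  9y1 + 11y2 + 32y3 + 9y4
  subject to:
    y1 + 4y3 + 4y4 >= 5
    y2 + 3y3 + 4y4 >= 4
    y1, y2, y3, y4 >= 0

Solving the primal: x* = (2.25, 0).
  primal value c^T x* = 11.25.
Solving the dual: y* = (0, 0, 0, 1.25).
  dual value b^T y* = 11.25.
Strong duality: c^T x* = b^T y*. Confirmed.

11.25


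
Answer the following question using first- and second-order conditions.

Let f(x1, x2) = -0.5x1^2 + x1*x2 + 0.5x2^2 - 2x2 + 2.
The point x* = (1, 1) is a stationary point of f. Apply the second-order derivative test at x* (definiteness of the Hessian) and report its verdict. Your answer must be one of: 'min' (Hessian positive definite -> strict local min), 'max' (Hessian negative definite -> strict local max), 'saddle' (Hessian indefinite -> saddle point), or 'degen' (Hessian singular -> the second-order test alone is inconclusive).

Compute the Hessian H = grad^2 f:
  H = [[-1, 1], [1, 1]]
Verify stationarity: grad f(x*) = H x* + g = (0, 0).
Eigenvalues of H: -1.4142, 1.4142.
Eigenvalues have mixed signs, so H is indefinite -> x* is a saddle point.

saddle


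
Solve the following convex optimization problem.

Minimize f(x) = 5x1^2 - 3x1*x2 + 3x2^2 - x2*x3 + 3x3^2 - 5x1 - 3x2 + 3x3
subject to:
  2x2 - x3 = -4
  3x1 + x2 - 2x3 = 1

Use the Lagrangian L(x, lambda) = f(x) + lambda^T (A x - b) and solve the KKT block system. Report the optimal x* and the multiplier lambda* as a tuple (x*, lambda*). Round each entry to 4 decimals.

Form the Lagrangian:
  L(x, lambda) = (1/2) x^T Q x + c^T x + lambda^T (A x - b)
Stationarity (grad_x L = 0): Q x + c + A^T lambda = 0.
Primal feasibility: A x = b.

This gives the KKT block system:
  [ Q   A^T ] [ x     ]   [-c ]
  [ A    0  ] [ lambda ] = [ b ]

Solving the linear system:
  x*      = (0.9, -2.1, -0.2)
  lambda* = (10.7667, -3.4333)
  f(x*)   = 23.85

x* = (0.9, -2.1, -0.2), lambda* = (10.7667, -3.4333)


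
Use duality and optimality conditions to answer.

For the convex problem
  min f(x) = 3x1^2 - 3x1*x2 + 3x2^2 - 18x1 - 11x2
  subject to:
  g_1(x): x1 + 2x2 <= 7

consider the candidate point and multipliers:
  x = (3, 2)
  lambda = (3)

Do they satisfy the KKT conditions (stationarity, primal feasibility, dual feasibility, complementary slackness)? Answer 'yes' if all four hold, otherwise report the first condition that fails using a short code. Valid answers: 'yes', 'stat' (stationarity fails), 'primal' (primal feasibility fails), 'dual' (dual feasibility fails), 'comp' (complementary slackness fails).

Gradient of f: grad f(x) = Q x + c = (-6, -8)
Constraint values g_i(x) = a_i^T x - b_i:
  g_1((3, 2)) = 0
Stationarity residual: grad f(x) + sum_i lambda_i a_i = (-3, -2)
  -> stationarity FAILS
Primal feasibility (all g_i <= 0): OK
Dual feasibility (all lambda_i >= 0): OK
Complementary slackness (lambda_i * g_i(x) = 0 for all i): OK

Verdict: the first failing condition is stationarity -> stat.

stat


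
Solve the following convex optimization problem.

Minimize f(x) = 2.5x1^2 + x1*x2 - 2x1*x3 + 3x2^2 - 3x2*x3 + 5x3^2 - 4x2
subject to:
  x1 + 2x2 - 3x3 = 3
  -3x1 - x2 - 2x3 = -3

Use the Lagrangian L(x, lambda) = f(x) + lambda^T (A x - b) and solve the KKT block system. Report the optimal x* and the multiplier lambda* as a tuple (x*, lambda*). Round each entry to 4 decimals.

Form the Lagrangian:
  L(x, lambda) = (1/2) x^T Q x + c^T x + lambda^T (A x - b)
Stationarity (grad_x L = 0): Q x + c + A^T lambda = 0.
Primal feasibility: A x = b.

This gives the KKT block system:
  [ Q   A^T ] [ x     ]   [-c ]
  [ A    0  ] [ lambda ] = [ b ]

Solving the linear system:
  x*      = (0.5074, 1.3455, 0.0661)
  lambda* = (-1.8791, 0.6237)
  f(x*)   = 1.0633

x* = (0.5074, 1.3455, 0.0661), lambda* = (-1.8791, 0.6237)


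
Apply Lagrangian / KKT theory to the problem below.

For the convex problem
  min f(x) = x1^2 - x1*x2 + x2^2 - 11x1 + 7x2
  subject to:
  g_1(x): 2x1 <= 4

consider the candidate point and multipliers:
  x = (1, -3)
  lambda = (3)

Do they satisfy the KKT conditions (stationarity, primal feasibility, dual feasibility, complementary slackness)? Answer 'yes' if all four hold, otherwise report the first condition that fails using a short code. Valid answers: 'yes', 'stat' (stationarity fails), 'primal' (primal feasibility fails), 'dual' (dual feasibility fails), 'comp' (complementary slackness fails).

Gradient of f: grad f(x) = Q x + c = (-6, 0)
Constraint values g_i(x) = a_i^T x - b_i:
  g_1((1, -3)) = -2
Stationarity residual: grad f(x) + sum_i lambda_i a_i = (0, 0)
  -> stationarity OK
Primal feasibility (all g_i <= 0): OK
Dual feasibility (all lambda_i >= 0): OK
Complementary slackness (lambda_i * g_i(x) = 0 for all i): FAILS

Verdict: the first failing condition is complementary_slackness -> comp.

comp


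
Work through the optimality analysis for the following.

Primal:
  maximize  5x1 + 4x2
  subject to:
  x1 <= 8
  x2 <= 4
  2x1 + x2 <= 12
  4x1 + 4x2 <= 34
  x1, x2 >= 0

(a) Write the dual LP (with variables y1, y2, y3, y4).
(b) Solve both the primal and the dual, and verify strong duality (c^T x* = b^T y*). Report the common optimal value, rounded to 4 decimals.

The standard primal-dual pair for 'max c^T x s.t. A x <= b, x >= 0' is:
  Dual:  min b^T y  s.t.  A^T y >= c,  y >= 0.

So the dual LP is:
  minimize  8y1 + 4y2 + 12y3 + 34y4
  subject to:
    y1 + 2y3 + 4y4 >= 5
    y2 + y3 + 4y4 >= 4
    y1, y2, y3, y4 >= 0

Solving the primal: x* = (4, 4).
  primal value c^T x* = 36.
Solving the dual: y* = (0, 1.5, 2.5, 0).
  dual value b^T y* = 36.
Strong duality: c^T x* = b^T y*. Confirmed.

36


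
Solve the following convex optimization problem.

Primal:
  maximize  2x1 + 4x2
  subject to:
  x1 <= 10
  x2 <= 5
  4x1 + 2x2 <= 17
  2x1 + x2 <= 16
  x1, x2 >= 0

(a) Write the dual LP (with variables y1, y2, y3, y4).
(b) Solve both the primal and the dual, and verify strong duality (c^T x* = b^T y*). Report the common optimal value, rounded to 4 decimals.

The standard primal-dual pair for 'max c^T x s.t. A x <= b, x >= 0' is:
  Dual:  min b^T y  s.t.  A^T y >= c,  y >= 0.

So the dual LP is:
  minimize  10y1 + 5y2 + 17y3 + 16y4
  subject to:
    y1 + 4y3 + 2y4 >= 2
    y2 + 2y3 + y4 >= 4
    y1, y2, y3, y4 >= 0

Solving the primal: x* = (1.75, 5).
  primal value c^T x* = 23.5.
Solving the dual: y* = (0, 3, 0.5, 0).
  dual value b^T y* = 23.5.
Strong duality: c^T x* = b^T y*. Confirmed.

23.5


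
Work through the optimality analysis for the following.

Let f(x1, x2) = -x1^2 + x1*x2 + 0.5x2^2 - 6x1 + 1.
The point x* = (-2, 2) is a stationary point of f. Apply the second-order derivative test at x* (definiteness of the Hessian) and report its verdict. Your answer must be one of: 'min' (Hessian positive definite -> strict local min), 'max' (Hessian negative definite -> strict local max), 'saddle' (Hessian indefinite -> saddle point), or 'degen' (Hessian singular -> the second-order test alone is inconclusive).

Compute the Hessian H = grad^2 f:
  H = [[-2, 1], [1, 1]]
Verify stationarity: grad f(x*) = H x* + g = (0, 0).
Eigenvalues of H: -2.3028, 1.3028.
Eigenvalues have mixed signs, so H is indefinite -> x* is a saddle point.

saddle


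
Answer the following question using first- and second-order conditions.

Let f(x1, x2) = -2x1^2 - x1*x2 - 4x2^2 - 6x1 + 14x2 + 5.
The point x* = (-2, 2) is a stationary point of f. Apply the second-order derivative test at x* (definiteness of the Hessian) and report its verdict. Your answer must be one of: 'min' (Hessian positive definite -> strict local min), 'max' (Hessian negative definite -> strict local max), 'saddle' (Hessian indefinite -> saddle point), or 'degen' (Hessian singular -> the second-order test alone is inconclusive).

Compute the Hessian H = grad^2 f:
  H = [[-4, -1], [-1, -8]]
Verify stationarity: grad f(x*) = H x* + g = (0, 0).
Eigenvalues of H: -8.2361, -3.7639.
Both eigenvalues < 0, so H is negative definite -> x* is a strict local max.

max


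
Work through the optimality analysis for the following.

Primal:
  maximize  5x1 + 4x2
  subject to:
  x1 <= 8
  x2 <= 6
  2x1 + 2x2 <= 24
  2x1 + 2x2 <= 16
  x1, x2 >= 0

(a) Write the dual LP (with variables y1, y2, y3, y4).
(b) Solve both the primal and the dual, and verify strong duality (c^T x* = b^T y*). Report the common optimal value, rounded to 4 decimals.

The standard primal-dual pair for 'max c^T x s.t. A x <= b, x >= 0' is:
  Dual:  min b^T y  s.t.  A^T y >= c,  y >= 0.

So the dual LP is:
  minimize  8y1 + 6y2 + 24y3 + 16y4
  subject to:
    y1 + 2y3 + 2y4 >= 5
    y2 + 2y3 + 2y4 >= 4
    y1, y2, y3, y4 >= 0

Solving the primal: x* = (8, 0).
  primal value c^T x* = 40.
Solving the dual: y* = (1, 0, 0, 2).
  dual value b^T y* = 40.
Strong duality: c^T x* = b^T y*. Confirmed.

40


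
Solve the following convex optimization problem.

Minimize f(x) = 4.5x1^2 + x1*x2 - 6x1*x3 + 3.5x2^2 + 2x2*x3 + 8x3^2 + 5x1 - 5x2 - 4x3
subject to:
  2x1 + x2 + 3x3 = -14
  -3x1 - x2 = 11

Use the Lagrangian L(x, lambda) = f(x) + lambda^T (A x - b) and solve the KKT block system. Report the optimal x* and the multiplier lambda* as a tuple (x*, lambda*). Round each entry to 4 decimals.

Form the Lagrangian:
  L(x, lambda) = (1/2) x^T Q x + c^T x + lambda^T (A x - b)
Stationarity (grad_x L = 0): Q x + c + A^T lambda = 0.
Primal feasibility: A x = b.

This gives the KKT block system:
  [ Q   A^T ] [ x     ]   [-c ]
  [ A    0  ] [ lambda ] = [ b ]

Solving the linear system:
  x*      = (-3.9814, 0.9442, -2.3271)
  lambda* = (5.1524, -1.8736)
  f(x*)   = 38.7119

x* = (-3.9814, 0.9442, -2.3271), lambda* = (5.1524, -1.8736)


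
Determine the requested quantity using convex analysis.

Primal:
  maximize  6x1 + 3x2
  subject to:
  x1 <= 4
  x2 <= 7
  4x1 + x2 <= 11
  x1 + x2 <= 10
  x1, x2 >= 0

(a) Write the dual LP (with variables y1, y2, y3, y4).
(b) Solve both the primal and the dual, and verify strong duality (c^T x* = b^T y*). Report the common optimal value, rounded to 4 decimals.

The standard primal-dual pair for 'max c^T x s.t. A x <= b, x >= 0' is:
  Dual:  min b^T y  s.t.  A^T y >= c,  y >= 0.

So the dual LP is:
  minimize  4y1 + 7y2 + 11y3 + 10y4
  subject to:
    y1 + 4y3 + y4 >= 6
    y2 + y3 + y4 >= 3
    y1, y2, y3, y4 >= 0

Solving the primal: x* = (1, 7).
  primal value c^T x* = 27.
Solving the dual: y* = (0, 1.5, 1.5, 0).
  dual value b^T y* = 27.
Strong duality: c^T x* = b^T y*. Confirmed.

27


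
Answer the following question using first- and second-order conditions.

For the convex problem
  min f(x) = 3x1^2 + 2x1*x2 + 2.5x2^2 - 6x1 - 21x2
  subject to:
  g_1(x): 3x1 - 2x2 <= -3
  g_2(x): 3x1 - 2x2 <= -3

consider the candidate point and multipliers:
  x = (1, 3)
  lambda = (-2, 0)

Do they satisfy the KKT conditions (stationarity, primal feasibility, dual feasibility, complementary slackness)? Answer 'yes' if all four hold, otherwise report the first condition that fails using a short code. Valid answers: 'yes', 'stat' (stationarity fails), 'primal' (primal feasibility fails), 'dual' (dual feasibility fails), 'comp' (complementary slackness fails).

Gradient of f: grad f(x) = Q x + c = (6, -4)
Constraint values g_i(x) = a_i^T x - b_i:
  g_1((1, 3)) = 0
  g_2((1, 3)) = 0
Stationarity residual: grad f(x) + sum_i lambda_i a_i = (0, 0)
  -> stationarity OK
Primal feasibility (all g_i <= 0): OK
Dual feasibility (all lambda_i >= 0): FAILS
Complementary slackness (lambda_i * g_i(x) = 0 for all i): OK

Verdict: the first failing condition is dual_feasibility -> dual.

dual


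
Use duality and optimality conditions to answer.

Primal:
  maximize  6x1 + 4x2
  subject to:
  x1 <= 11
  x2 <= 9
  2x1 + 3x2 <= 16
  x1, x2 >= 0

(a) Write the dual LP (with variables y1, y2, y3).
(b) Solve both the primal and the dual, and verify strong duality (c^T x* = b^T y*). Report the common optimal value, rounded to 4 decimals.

The standard primal-dual pair for 'max c^T x s.t. A x <= b, x >= 0' is:
  Dual:  min b^T y  s.t.  A^T y >= c,  y >= 0.

So the dual LP is:
  minimize  11y1 + 9y2 + 16y3
  subject to:
    y1 + 2y3 >= 6
    y2 + 3y3 >= 4
    y1, y2, y3 >= 0

Solving the primal: x* = (8, 0).
  primal value c^T x* = 48.
Solving the dual: y* = (0, 0, 3).
  dual value b^T y* = 48.
Strong duality: c^T x* = b^T y*. Confirmed.

48


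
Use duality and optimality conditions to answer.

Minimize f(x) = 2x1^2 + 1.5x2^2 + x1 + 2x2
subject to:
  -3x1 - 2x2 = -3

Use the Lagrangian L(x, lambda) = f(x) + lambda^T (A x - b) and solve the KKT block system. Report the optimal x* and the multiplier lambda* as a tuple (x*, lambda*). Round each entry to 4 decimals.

Form the Lagrangian:
  L(x, lambda) = (1/2) x^T Q x + c^T x + lambda^T (A x - b)
Stationarity (grad_x L = 0): Q x + c + A^T lambda = 0.
Primal feasibility: A x = b.

This gives the KKT block system:
  [ Q   A^T ] [ x     ]   [-c ]
  [ A    0  ] [ lambda ] = [ b ]

Solving the linear system:
  x*      = (0.814, 0.2791)
  lambda* = (1.4186)
  f(x*)   = 2.814

x* = (0.814, 0.2791), lambda* = (1.4186)


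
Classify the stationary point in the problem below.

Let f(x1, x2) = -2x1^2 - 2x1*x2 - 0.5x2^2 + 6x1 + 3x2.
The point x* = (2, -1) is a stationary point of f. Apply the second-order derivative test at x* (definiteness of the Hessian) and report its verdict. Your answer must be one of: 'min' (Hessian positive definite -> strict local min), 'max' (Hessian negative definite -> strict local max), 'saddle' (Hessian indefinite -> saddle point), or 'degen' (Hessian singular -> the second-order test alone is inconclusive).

Compute the Hessian H = grad^2 f:
  H = [[-4, -2], [-2, -1]]
Verify stationarity: grad f(x*) = H x* + g = (0, 0).
Eigenvalues of H: -5, 0.
H has a zero eigenvalue (singular; negative semidefinite but not definite), so H is neither positive definite, negative definite, nor indefinite. The second-order test alone is inconclusive -> degen.
(Indeed, f is constant along the null direction of H through x*, so x* is not a strict local extremum.)

degen


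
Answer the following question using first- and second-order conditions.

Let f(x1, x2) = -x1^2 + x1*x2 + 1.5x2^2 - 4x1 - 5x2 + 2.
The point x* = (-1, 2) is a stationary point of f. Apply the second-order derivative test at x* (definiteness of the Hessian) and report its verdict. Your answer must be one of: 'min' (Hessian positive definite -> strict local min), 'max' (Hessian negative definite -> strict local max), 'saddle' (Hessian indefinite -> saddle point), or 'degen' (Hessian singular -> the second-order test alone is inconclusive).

Compute the Hessian H = grad^2 f:
  H = [[-2, 1], [1, 3]]
Verify stationarity: grad f(x*) = H x* + g = (0, 0).
Eigenvalues of H: -2.1926, 3.1926.
Eigenvalues have mixed signs, so H is indefinite -> x* is a saddle point.

saddle


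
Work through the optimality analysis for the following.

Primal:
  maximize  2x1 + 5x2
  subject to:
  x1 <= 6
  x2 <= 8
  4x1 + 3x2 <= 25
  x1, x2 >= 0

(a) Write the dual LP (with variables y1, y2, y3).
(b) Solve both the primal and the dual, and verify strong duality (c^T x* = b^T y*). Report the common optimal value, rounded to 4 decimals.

The standard primal-dual pair for 'max c^T x s.t. A x <= b, x >= 0' is:
  Dual:  min b^T y  s.t.  A^T y >= c,  y >= 0.

So the dual LP is:
  minimize  6y1 + 8y2 + 25y3
  subject to:
    y1 + 4y3 >= 2
    y2 + 3y3 >= 5
    y1, y2, y3 >= 0

Solving the primal: x* = (0.25, 8).
  primal value c^T x* = 40.5.
Solving the dual: y* = (0, 3.5, 0.5).
  dual value b^T y* = 40.5.
Strong duality: c^T x* = b^T y*. Confirmed.

40.5


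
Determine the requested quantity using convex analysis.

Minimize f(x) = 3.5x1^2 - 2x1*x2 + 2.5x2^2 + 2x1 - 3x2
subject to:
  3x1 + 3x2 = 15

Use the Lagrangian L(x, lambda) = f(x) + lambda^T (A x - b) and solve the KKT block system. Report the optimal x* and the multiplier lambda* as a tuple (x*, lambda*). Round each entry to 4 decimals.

Form the Lagrangian:
  L(x, lambda) = (1/2) x^T Q x + c^T x + lambda^T (A x - b)
Stationarity (grad_x L = 0): Q x + c + A^T lambda = 0.
Primal feasibility: A x = b.

This gives the KKT block system:
  [ Q   A^T ] [ x     ]   [-c ]
  [ A    0  ] [ lambda ] = [ b ]

Solving the linear system:
  x*      = (1.875, 3.125)
  lambda* = (-2.9583)
  f(x*)   = 19.375

x* = (1.875, 3.125), lambda* = (-2.9583)


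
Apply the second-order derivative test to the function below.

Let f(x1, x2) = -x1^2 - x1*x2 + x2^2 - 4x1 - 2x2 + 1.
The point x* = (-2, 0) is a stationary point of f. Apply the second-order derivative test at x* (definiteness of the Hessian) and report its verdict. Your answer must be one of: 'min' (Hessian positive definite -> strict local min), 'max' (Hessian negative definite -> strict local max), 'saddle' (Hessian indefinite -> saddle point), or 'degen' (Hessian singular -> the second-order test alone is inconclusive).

Compute the Hessian H = grad^2 f:
  H = [[-2, -1], [-1, 2]]
Verify stationarity: grad f(x*) = H x* + g = (0, 0).
Eigenvalues of H: -2.2361, 2.2361.
Eigenvalues have mixed signs, so H is indefinite -> x* is a saddle point.

saddle


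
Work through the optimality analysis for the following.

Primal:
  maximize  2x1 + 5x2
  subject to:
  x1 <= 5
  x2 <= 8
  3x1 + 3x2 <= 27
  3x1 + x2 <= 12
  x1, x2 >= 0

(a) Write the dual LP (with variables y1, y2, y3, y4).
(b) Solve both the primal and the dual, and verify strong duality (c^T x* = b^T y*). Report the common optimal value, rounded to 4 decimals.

The standard primal-dual pair for 'max c^T x s.t. A x <= b, x >= 0' is:
  Dual:  min b^T y  s.t.  A^T y >= c,  y >= 0.

So the dual LP is:
  minimize  5y1 + 8y2 + 27y3 + 12y4
  subject to:
    y1 + 3y3 + 3y4 >= 2
    y2 + 3y3 + y4 >= 5
    y1, y2, y3, y4 >= 0

Solving the primal: x* = (1, 8).
  primal value c^T x* = 42.
Solving the dual: y* = (0, 3, 0.6667, 0).
  dual value b^T y* = 42.
Strong duality: c^T x* = b^T y*. Confirmed.

42


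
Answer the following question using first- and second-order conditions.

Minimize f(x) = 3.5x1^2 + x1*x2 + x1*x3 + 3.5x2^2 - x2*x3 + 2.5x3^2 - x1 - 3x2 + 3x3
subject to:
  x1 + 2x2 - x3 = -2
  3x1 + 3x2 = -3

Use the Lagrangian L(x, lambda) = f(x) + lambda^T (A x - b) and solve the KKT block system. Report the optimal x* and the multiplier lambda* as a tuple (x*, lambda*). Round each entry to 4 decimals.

Form the Lagrangian:
  L(x, lambda) = (1/2) x^T Q x + c^T x + lambda^T (A x - b)
Stationarity (grad_x L = 0): Q x + c + A^T lambda = 0.
Primal feasibility: A x = b.

This gives the KKT block system:
  [ Q   A^T ] [ x     ]   [-c ]
  [ A    0  ] [ lambda ] = [ b ]

Solving the linear system:
  x*      = (-0.3077, -0.6923, 0.3077)
  lambda* = (4.9231, -0.4615)
  f(x*)   = 5.8846

x* = (-0.3077, -0.6923, 0.3077), lambda* = (4.9231, -0.4615)


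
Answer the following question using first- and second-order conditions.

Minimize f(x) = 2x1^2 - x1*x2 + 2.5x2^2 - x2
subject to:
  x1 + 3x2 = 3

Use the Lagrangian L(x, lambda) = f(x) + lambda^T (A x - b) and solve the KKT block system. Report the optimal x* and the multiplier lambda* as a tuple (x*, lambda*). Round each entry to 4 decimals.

Form the Lagrangian:
  L(x, lambda) = (1/2) x^T Q x + c^T x + lambda^T (A x - b)
Stationarity (grad_x L = 0): Q x + c + A^T lambda = 0.
Primal feasibility: A x = b.

This gives the KKT block system:
  [ Q   A^T ] [ x     ]   [-c ]
  [ A    0  ] [ lambda ] = [ b ]

Solving the linear system:
  x*      = (0.4468, 0.8511)
  lambda* = (-0.9362)
  f(x*)   = 0.9787

x* = (0.4468, 0.8511), lambda* = (-0.9362)


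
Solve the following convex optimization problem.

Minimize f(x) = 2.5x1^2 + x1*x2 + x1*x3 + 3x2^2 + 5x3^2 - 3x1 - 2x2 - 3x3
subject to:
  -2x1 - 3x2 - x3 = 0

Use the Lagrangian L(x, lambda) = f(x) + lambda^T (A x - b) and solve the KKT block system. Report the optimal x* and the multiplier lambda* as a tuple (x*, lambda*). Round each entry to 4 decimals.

Form the Lagrangian:
  L(x, lambda) = (1/2) x^T Q x + c^T x + lambda^T (A x - b)
Stationarity (grad_x L = 0): Q x + c + A^T lambda = 0.
Primal feasibility: A x = b.

This gives the KKT block system:
  [ Q   A^T ] [ x     ]   [-c ]
  [ A    0  ] [ lambda ] = [ b ]

Solving the linear system:
  x*      = (0.2063, -0.1976, 0.1801)
  lambda* = (-0.993)
  f(x*)   = -0.382

x* = (0.2063, -0.1976, 0.1801), lambda* = (-0.993)


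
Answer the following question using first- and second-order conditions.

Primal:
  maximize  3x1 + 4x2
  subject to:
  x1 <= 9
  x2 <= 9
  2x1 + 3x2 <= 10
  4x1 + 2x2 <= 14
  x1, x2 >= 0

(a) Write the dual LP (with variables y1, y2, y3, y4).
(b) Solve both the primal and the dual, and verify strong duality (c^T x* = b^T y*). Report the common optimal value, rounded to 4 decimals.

The standard primal-dual pair for 'max c^T x s.t. A x <= b, x >= 0' is:
  Dual:  min b^T y  s.t.  A^T y >= c,  y >= 0.

So the dual LP is:
  minimize  9y1 + 9y2 + 10y3 + 14y4
  subject to:
    y1 + 2y3 + 4y4 >= 3
    y2 + 3y3 + 2y4 >= 4
    y1, y2, y3, y4 >= 0

Solving the primal: x* = (2.75, 1.5).
  primal value c^T x* = 14.25.
Solving the dual: y* = (0, 0, 1.25, 0.125).
  dual value b^T y* = 14.25.
Strong duality: c^T x* = b^T y*. Confirmed.

14.25


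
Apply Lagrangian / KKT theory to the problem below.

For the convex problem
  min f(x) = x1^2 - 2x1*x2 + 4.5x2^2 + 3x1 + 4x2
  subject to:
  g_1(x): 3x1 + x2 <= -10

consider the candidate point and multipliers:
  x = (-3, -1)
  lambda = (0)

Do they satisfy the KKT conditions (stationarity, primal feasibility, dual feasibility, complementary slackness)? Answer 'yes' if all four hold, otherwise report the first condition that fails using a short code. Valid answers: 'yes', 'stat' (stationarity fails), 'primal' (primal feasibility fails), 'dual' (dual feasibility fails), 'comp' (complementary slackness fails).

Gradient of f: grad f(x) = Q x + c = (-1, 1)
Constraint values g_i(x) = a_i^T x - b_i:
  g_1((-3, -1)) = 0
Stationarity residual: grad f(x) + sum_i lambda_i a_i = (-1, 1)
  -> stationarity FAILS
Primal feasibility (all g_i <= 0): OK
Dual feasibility (all lambda_i >= 0): OK
Complementary slackness (lambda_i * g_i(x) = 0 for all i): OK

Verdict: the first failing condition is stationarity -> stat.

stat


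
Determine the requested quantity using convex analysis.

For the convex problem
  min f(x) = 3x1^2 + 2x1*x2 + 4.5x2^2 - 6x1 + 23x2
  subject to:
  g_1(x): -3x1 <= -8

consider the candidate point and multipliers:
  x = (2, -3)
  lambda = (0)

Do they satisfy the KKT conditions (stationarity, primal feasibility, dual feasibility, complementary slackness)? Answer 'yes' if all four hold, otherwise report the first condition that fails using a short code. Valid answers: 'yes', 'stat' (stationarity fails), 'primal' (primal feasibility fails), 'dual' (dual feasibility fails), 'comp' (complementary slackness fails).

Gradient of f: grad f(x) = Q x + c = (0, 0)
Constraint values g_i(x) = a_i^T x - b_i:
  g_1((2, -3)) = 2
Stationarity residual: grad f(x) + sum_i lambda_i a_i = (0, 0)
  -> stationarity OK
Primal feasibility (all g_i <= 0): FAILS
Dual feasibility (all lambda_i >= 0): OK
Complementary slackness (lambda_i * g_i(x) = 0 for all i): OK

Verdict: the first failing condition is primal_feasibility -> primal.

primal


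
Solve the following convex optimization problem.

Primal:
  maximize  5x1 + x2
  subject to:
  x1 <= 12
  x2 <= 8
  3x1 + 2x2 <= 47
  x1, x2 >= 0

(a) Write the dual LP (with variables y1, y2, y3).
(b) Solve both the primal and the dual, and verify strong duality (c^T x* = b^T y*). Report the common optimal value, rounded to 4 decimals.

The standard primal-dual pair for 'max c^T x s.t. A x <= b, x >= 0' is:
  Dual:  min b^T y  s.t.  A^T y >= c,  y >= 0.

So the dual LP is:
  minimize  12y1 + 8y2 + 47y3
  subject to:
    y1 + 3y3 >= 5
    y2 + 2y3 >= 1
    y1, y2, y3 >= 0

Solving the primal: x* = (12, 5.5).
  primal value c^T x* = 65.5.
Solving the dual: y* = (3.5, 0, 0.5).
  dual value b^T y* = 65.5.
Strong duality: c^T x* = b^T y*. Confirmed.

65.5


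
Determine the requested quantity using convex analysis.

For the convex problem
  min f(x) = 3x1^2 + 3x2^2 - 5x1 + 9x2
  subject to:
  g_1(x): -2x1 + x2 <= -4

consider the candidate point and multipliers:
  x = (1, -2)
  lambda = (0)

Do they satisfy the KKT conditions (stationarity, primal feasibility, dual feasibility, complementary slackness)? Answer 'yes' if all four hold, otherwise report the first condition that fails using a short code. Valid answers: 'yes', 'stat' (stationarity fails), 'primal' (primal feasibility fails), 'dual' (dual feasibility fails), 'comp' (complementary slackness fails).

Gradient of f: grad f(x) = Q x + c = (1, -3)
Constraint values g_i(x) = a_i^T x - b_i:
  g_1((1, -2)) = 0
Stationarity residual: grad f(x) + sum_i lambda_i a_i = (1, -3)
  -> stationarity FAILS
Primal feasibility (all g_i <= 0): OK
Dual feasibility (all lambda_i >= 0): OK
Complementary slackness (lambda_i * g_i(x) = 0 for all i): OK

Verdict: the first failing condition is stationarity -> stat.

stat


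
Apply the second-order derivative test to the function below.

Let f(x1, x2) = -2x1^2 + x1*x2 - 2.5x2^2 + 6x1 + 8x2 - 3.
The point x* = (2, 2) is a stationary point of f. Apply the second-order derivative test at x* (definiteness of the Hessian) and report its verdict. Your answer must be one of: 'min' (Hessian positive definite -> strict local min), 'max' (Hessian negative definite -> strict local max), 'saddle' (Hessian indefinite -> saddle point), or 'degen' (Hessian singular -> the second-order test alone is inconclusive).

Compute the Hessian H = grad^2 f:
  H = [[-4, 1], [1, -5]]
Verify stationarity: grad f(x*) = H x* + g = (0, 0).
Eigenvalues of H: -5.618, -3.382.
Both eigenvalues < 0, so H is negative definite -> x* is a strict local max.

max
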